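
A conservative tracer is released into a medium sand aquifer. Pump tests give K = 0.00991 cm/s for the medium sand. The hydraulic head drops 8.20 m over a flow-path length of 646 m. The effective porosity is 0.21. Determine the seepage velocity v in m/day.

0.518

Convert K: 0.00991 cm/s × 864 = 8.562 m/day.
Hydraulic gradient i = Δh / L = 8.20 / 646 = 0.01269.
Darcy flux q = K · i = 8.562 × 0.01269 = 0.1087 m/day.
Seepage velocity v = q / n_e = 0.1087 / 0.21 = 0.5175 m/day.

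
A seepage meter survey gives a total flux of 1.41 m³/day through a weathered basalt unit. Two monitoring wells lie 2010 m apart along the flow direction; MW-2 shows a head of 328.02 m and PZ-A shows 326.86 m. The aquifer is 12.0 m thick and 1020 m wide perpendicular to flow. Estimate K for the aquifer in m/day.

0.200

Cross-sectional area A = 1020 × 12.0 = 12240 m².
Hydraulic gradient i = (328.02 − 326.86) / 2010 = 1.16 / 2010 = 0.0005771.
From Q = K·A·i, K = Q / (A·i) = 1.41 / (12240 × 0.0005771) = 0.1996 m/day.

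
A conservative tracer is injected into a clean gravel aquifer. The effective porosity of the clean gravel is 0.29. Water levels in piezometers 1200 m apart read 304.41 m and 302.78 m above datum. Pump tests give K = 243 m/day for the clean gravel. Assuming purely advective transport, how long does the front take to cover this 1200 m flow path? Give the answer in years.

2.89

Hydraulic gradient i = (304.41 − 302.78) / 1200 = 1.63 / 1200 = 0.001358.
Darcy flux q = K · i = 243.0 × 0.001358 = 0.3301 m/day.
Seepage velocity v = q / n_e = 0.3301 / 0.29 = 1.138 m/day.
Travel time t = L / v = 1200 / 1.138 = 1054 days = 2.887 years.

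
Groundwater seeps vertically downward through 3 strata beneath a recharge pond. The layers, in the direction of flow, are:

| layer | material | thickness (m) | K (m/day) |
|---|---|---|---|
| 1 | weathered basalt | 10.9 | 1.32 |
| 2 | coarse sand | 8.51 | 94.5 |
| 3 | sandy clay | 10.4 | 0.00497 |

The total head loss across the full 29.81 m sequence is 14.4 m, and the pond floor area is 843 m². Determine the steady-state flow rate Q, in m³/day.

Flow is perpendicular to layering, so the layers act in series and the equivalent K is the thickness-weighted harmonic mean.
Total thickness L = 10.9 + 8.51 + 10.4 = 29.81 m.
Σ(b_i/K_i) = 10.9/1.32 + 8.51/94.5 + 10.4/0.00497 = 2101 d.
K_eq = L / Σ(b_i/K_i) = 29.81 / 2101 = 0.01419 m/day.
Q = K_eq · A · (Δh/L) = 0.01419 × 843 × (14.4/29.81) = 5.778 m³/day.

5.78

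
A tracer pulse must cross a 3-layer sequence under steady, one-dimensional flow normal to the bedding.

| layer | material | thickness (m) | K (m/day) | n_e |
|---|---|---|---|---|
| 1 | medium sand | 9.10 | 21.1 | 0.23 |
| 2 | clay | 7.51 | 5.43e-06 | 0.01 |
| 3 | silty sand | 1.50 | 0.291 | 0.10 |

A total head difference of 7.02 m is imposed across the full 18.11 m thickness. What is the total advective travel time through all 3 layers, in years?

With flow normal to the layers, continuity requires the same specific discharge q through every layer.
Σ(b_i/K_i) = 9.10/21.1 + 7.51/5.43e-06 + 1.50/0.291 = 1.383e+06 d.
q = Δh / Σ(b_i/K_i) = 7.02 / 1.383e+06 = 5.076e-06 m/day.
In each layer the seepage velocity is v_i = q/n_i, so the layer transit time is t_i = b_i·n_i / q:
  layer 1 (medium sand): t_1 = 9.10 × 0.23 / 5.076e-06 = 4.124e+05 d
  layer 2 (clay): t_2 = 7.51 × 0.01 / 5.076e-06 = 14796 d
  layer 3 (silty sand): t_3 = 1.50 × 0.10 / 5.076e-06 = 29553 d
Total t = Σ t_i = 4.567e+05 days = 1250 years.

1250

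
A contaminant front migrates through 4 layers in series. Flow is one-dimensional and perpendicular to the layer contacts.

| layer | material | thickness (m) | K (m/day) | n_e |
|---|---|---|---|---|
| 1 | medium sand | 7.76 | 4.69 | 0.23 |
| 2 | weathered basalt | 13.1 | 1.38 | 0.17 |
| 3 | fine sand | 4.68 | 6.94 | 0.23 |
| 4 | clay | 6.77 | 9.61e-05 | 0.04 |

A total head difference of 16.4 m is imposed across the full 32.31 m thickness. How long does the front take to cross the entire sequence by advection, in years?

With flow normal to the layers, continuity requires the same specific discharge q through every layer.
Σ(b_i/K_i) = 7.76/4.69 + 13.1/1.38 + 4.68/6.94 + 6.77/9.61e-05 = 70459 d.
q = Δh / Σ(b_i/K_i) = 16.4 / 70459 = 0.0002328 m/day.
In each layer the seepage velocity is v_i = q/n_i, so the layer transit time is t_i = b_i·n_i / q:
  layer 1 (medium sand): t_1 = 7.76 × 0.23 / 0.0002328 = 7668 d
  layer 2 (weathered basalt): t_2 = 13.1 × 0.17 / 0.0002328 = 9568 d
  layer 3 (fine sand): t_3 = 4.68 × 0.23 / 0.0002328 = 4625 d
  layer 4 (clay): t_4 = 6.77 × 0.04 / 0.0002328 = 1163 d
Total t = Σ t_i = 23024 days = 63.04 years.

63.0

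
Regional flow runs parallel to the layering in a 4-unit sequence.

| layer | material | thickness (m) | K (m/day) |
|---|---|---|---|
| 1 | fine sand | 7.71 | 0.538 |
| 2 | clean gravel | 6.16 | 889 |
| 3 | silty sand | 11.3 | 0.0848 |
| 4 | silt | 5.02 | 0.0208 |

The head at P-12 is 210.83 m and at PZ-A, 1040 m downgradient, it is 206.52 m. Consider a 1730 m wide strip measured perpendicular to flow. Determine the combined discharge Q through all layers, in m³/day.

39300

Flow is parallel to layering, so each bed carries its own Darcy discharge and the transmissivities add.
Σ(K_i·b_i) = 0.538×7.71 + 889×6.16 + 0.0848×11.3 + 0.0208×5.02 = 5481 m²/day.
Hydraulic gradient i = (210.83 − 206.52) / 1040 = 4.31 / 1040 = 0.004144.
Q = Σ(K_i·b_i) · W · i = 5481 × 1730 × 0.004144 = 39299 m³/day.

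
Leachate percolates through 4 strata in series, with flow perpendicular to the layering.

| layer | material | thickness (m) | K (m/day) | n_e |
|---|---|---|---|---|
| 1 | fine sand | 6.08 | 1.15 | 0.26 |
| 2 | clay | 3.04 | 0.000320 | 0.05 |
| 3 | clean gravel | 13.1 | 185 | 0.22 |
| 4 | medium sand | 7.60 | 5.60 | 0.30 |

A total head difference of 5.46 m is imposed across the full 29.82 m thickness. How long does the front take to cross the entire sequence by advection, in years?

32.9

With flow normal to the layers, continuity requires the same specific discharge q through every layer.
Σ(b_i/K_i) = 6.08/1.15 + 3.04/0.000320 + 13.1/185 + 7.60/5.60 = 9507 d.
q = Δh / Σ(b_i/K_i) = 5.46 / 9507 = 0.0005743 m/day.
In each layer the seepage velocity is v_i = q/n_i, so the layer transit time is t_i = b_i·n_i / q:
  layer 1 (fine sand): t_1 = 6.08 × 0.26 / 0.0005743 = 2752 d
  layer 2 (clay): t_2 = 3.04 × 0.05 / 0.0005743 = 264.7 d
  layer 3 (clean gravel): t_3 = 13.1 × 0.22 / 0.0005743 = 5018 d
  layer 4 (medium sand): t_4 = 7.60 × 0.30 / 0.0005743 = 3970 d
Total t = Σ t_i = 12005 days = 32.87 years.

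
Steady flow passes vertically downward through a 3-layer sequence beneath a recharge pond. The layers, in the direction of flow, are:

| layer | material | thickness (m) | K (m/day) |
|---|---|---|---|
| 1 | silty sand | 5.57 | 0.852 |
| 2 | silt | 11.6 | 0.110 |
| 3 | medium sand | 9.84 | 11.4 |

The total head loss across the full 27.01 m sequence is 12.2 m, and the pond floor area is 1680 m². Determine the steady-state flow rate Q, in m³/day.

Flow is perpendicular to layering, so the layers act in series and the equivalent K is the thickness-weighted harmonic mean.
Total thickness L = 5.57 + 11.6 + 9.84 = 27.01 m.
Σ(b_i/K_i) = 5.57/0.852 + 11.6/0.110 + 9.84/11.4 = 112.9 d.
K_eq = L / Σ(b_i/K_i) = 27.01 / 112.9 = 0.2393 m/day.
Q = K_eq · A · (Δh/L) = 0.2393 × 1680 × (12.2/27.01) = 181.6 m³/day.

182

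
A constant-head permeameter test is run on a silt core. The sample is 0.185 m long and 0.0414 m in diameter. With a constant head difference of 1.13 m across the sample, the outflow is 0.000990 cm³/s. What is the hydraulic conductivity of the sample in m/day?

0.0104

Cross-sectional area A = π·(d/2)² = π × (0.0414/2)² = 0.001346 m².
Convert discharge: 0.000990 cm³/s = 9.900e-10 m³/s.
Darcy's law rearranged: K = Q·L / (A·Δh) = 9.900e-10 × 0.185 / (0.001346 × 1.13) = 1.204e-07 m/s = 0.01040 m/day.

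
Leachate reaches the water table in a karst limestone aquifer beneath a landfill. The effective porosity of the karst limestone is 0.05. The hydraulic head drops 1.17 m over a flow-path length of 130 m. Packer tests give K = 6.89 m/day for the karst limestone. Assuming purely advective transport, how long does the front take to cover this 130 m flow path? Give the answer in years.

0.287

Hydraulic gradient i = Δh / L = 1.17 / 130 = 0.009000.
Darcy flux q = K · i = 6.890 × 0.009000 = 0.06201 m/day.
Seepage velocity v = q / n_e = 0.06201 / 0.05 = 1.240 m/day.
Travel time t = L / v = 130 / 1.240 = 104.8 days = 0.2870 years.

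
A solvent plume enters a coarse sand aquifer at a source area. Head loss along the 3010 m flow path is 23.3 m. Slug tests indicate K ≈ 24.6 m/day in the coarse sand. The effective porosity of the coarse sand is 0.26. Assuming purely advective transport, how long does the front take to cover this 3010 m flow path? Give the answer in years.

Hydraulic gradient i = Δh / L = 23.3 / 3010 = 0.007741.
Darcy flux q = K · i = 24.60 × 0.007741 = 0.1904 m/day.
Seepage velocity v = q / n_e = 0.1904 / 0.26 = 0.7324 m/day.
Travel time t = L / v = 3010 / 0.7324 = 4110 days = 11.25 years.

11.3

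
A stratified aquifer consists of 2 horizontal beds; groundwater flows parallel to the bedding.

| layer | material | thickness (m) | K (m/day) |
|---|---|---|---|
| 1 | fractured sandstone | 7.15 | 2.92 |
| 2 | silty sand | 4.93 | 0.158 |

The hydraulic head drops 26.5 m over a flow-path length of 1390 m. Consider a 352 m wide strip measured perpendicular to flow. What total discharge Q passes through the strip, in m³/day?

145

Flow is parallel to layering, so each bed carries its own Darcy discharge and the transmissivities add.
Σ(K_i·b_i) = 2.92×7.15 + 0.158×4.93 = 21.66 m²/day.
Hydraulic gradient i = Δh / L = 26.5 / 1390 = 0.01906.
Q = Σ(K_i·b_i) · W · i = 21.66 × 352 × 0.01906 = 145.3 m³/day.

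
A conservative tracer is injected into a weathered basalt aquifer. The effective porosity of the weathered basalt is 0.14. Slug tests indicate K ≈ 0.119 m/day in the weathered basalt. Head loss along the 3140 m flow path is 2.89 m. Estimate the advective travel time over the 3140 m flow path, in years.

11000

Hydraulic gradient i = Δh / L = 2.89 / 3140 = 0.0009204.
Darcy flux q = K · i = 0.1190 × 0.0009204 = 0.0001095 m/day.
Seepage velocity v = q / n_e = 0.0001095 / 0.14 = 0.0007823 m/day.
Travel time t = L / v = 3140 / 0.0007823 = 4.014e+06 days = 10989 years.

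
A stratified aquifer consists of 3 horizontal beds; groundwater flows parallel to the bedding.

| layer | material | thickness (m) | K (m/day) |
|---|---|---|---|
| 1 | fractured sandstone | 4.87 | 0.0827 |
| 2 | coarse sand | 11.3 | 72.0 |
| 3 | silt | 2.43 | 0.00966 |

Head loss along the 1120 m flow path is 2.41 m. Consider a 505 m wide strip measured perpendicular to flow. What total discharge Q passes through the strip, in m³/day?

885

Flow is parallel to layering, so each bed carries its own Darcy discharge and the transmissivities add.
Σ(K_i·b_i) = 0.0827×4.87 + 72.0×11.3 + 0.00966×2.43 = 814.0 m²/day.
Hydraulic gradient i = Δh / L = 2.41 / 1120 = 0.002152.
Q = Σ(K_i·b_i) · W · i = 814.0 × 505 × 0.002152 = 884.6 m³/day.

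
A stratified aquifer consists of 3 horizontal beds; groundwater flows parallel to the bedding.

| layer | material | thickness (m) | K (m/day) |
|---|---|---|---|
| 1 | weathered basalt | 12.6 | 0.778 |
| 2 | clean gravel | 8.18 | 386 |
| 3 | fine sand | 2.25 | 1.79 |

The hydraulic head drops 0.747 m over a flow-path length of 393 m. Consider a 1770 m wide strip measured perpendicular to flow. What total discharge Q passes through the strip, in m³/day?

10700

Flow is parallel to layering, so each bed carries its own Darcy discharge and the transmissivities add.
Σ(K_i·b_i) = 0.778×12.6 + 386×8.18 + 1.79×2.25 = 3171 m²/day.
Hydraulic gradient i = Δh / L = 0.747 / 393 = 0.001901.
Q = Σ(K_i·b_i) · W · i = 3171 × 1770 × 0.001901 = 10669 m³/day.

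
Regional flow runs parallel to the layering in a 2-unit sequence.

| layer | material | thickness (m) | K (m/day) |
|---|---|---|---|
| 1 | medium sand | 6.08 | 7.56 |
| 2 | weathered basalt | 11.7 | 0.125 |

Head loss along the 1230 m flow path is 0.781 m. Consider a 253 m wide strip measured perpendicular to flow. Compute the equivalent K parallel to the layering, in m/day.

2.67

Flow is parallel to layering, so each bed carries its own Darcy discharge and the transmissivities add.
Σ(K_i·b_i) = 7.56×6.08 + 0.125×11.7 = 47.43 m²/day.
Total thickness b = 17.78 m, so K_eq = Σ(K_i·b_i)/b = 2.667 m/day.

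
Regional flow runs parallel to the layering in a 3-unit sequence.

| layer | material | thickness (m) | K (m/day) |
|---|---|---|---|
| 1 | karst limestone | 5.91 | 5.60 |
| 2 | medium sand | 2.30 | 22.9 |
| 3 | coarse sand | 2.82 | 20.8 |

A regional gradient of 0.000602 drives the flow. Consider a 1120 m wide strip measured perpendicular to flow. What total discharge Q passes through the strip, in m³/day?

Flow is parallel to layering, so each bed carries its own Darcy discharge and the transmissivities add.
Σ(K_i·b_i) = 5.60×5.91 + 22.9×2.30 + 20.8×2.82 = 144.4 m²/day.
Hydraulic gradient i = 0.000602.
Q = Σ(K_i·b_i) · W · i = 144.4 × 1120 × 0.0006020 = 97.38 m³/day.

97.4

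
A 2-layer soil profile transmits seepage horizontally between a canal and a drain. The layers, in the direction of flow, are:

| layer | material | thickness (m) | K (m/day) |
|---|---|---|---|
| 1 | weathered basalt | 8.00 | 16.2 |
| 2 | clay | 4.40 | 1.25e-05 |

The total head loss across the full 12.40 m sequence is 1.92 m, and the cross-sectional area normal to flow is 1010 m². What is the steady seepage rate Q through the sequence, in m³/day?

Flow is perpendicular to layering, so the layers act in series and the equivalent K is the thickness-weighted harmonic mean.
Total thickness L = 8.00 + 4.40 = 12.40 m.
Σ(b_i/K_i) = 8.00/16.2 + 4.40/1.25e-05 = 3.520e+05 d.
K_eq = L / Σ(b_i/K_i) = 12.40 / 3.520e+05 = 3.523e-05 m/day.
Q = K_eq · A · (Δh/L) = 3.523e-05 × 1010 × (1.92/12.40) = 0.005509 m³/day.

0.00551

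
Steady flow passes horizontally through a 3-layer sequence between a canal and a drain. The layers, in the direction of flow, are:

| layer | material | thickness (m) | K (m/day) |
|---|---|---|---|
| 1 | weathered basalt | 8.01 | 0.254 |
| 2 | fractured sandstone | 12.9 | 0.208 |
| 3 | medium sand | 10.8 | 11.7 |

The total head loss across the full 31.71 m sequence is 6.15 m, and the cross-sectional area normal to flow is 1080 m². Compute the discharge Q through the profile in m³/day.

Flow is perpendicular to layering, so the layers act in series and the equivalent K is the thickness-weighted harmonic mean.
Total thickness L = 8.01 + 12.9 + 10.8 = 31.71 m.
Σ(b_i/K_i) = 8.01/0.254 + 12.9/0.208 + 10.8/11.7 = 94.48 d.
K_eq = L / Σ(b_i/K_i) = 31.71 / 94.48 = 0.3356 m/day.
Q = K_eq · A · (Δh/L) = 0.3356 × 1080 × (6.15/31.71) = 70.30 m³/day.

70.3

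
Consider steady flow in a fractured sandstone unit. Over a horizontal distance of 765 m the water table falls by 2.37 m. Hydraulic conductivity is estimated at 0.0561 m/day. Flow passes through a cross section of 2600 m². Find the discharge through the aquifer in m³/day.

Hydraulic gradient i = Δh / L = 2.37 / 765 = 0.003098.
Darcy's law: Q = K · A · i = 0.05610 × 2600 × 0.003098 = 0.4519 m³/day.

0.452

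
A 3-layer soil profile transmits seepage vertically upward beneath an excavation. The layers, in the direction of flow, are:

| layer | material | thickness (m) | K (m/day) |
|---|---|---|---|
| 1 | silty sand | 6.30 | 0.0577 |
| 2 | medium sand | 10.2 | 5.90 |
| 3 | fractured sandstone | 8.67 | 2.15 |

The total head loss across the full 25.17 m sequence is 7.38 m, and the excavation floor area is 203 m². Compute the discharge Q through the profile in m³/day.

Flow is perpendicular to layering, so the layers act in series and the equivalent K is the thickness-weighted harmonic mean.
Total thickness L = 6.30 + 10.2 + 8.67 = 25.17 m.
Σ(b_i/K_i) = 6.30/0.0577 + 10.2/5.90 + 8.67/2.15 = 114.9 d.
K_eq = L / Σ(b_i/K_i) = 25.17 / 114.9 = 0.2190 m/day.
Q = K_eq · A · (Δh/L) = 0.2190 × 203 × (7.38/25.17) = 13.03 m³/day.

13.0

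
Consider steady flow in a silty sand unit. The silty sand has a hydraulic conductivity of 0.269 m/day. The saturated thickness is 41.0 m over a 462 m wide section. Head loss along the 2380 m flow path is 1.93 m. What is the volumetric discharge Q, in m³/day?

4.13

Cross-sectional area A = 462 × 41.0 = 18942 m².
Hydraulic gradient i = Δh / L = 1.93 / 2380 = 0.0008109.
Darcy's law: Q = K · A · i = 0.2690 × 18942 × 0.0008109 = 4.132 m³/day.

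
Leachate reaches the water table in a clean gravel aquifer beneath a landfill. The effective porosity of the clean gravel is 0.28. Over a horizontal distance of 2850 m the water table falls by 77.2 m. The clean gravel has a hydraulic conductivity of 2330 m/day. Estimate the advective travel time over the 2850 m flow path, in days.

12.6

Hydraulic gradient i = Δh / L = 77.2 / 2850 = 0.02709.
Darcy flux q = K · i = 2330 × 0.02709 = 63.11 m/day.
Seepage velocity v = q / n_e = 63.11 / 0.28 = 225.4 m/day.
Travel time t = L / v = 2850 / 225.4 = 12.64 days.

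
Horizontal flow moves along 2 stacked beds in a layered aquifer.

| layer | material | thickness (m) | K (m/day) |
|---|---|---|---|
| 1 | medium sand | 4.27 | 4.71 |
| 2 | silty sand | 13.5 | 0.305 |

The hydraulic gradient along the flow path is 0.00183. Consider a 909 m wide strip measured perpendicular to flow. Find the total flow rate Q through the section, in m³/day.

40.3

Flow is parallel to layering, so each bed carries its own Darcy discharge and the transmissivities add.
Σ(K_i·b_i) = 4.71×4.27 + 0.305×13.5 = 24.23 m²/day.
Hydraulic gradient i = 0.00183.
Q = Σ(K_i·b_i) · W · i = 24.23 × 909 × 0.001830 = 40.30 m³/day.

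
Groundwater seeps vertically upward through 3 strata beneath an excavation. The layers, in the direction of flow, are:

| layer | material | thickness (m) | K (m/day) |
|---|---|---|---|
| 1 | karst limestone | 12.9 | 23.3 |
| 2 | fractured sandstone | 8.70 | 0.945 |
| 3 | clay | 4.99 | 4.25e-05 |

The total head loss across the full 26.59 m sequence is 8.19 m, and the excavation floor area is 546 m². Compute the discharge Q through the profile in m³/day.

0.0381

Flow is perpendicular to layering, so the layers act in series and the equivalent K is the thickness-weighted harmonic mean.
Total thickness L = 12.9 + 8.70 + 4.99 = 26.59 m.
Σ(b_i/K_i) = 12.9/23.3 + 8.70/0.945 + 4.99/4.25e-05 = 1.174e+05 d.
K_eq = L / Σ(b_i/K_i) = 26.59 / 1.174e+05 = 0.0002264 m/day.
Q = K_eq · A · (Δh/L) = 0.0002264 × 546 × (8.19/26.59) = 0.03808 m³/day.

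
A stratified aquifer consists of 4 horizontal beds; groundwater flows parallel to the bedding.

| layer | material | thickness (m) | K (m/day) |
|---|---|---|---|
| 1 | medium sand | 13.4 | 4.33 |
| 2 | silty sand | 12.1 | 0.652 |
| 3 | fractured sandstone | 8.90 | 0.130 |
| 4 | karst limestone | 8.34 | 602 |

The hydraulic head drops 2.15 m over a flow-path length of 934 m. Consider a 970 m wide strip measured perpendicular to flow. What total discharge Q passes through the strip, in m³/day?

Flow is parallel to layering, so each bed carries its own Darcy discharge and the transmissivities add.
Σ(K_i·b_i) = 4.33×13.4 + 0.652×12.1 + 0.130×8.90 + 602×8.34 = 5088 m²/day.
Hydraulic gradient i = Δh / L = 2.15 / 934 = 0.002302.
Q = Σ(K_i·b_i) · W · i = 5088 × 970 × 0.002302 = 11360 m³/day.

11400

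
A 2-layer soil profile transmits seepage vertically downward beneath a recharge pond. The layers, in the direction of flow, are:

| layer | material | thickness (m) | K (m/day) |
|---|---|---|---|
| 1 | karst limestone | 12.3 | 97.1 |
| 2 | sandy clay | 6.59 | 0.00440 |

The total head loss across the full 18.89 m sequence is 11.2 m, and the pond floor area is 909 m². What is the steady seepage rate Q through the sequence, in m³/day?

6.80

Flow is perpendicular to layering, so the layers act in series and the equivalent K is the thickness-weighted harmonic mean.
Total thickness L = 12.3 + 6.59 = 18.89 m.
Σ(b_i/K_i) = 12.3/97.1 + 6.59/0.00440 = 1498 d.
K_eq = L / Σ(b_i/K_i) = 18.89 / 1498 = 0.01261 m/day.
Q = K_eq · A · (Δh/L) = 0.01261 × 909 × (11.2/18.89) = 6.797 m³/day.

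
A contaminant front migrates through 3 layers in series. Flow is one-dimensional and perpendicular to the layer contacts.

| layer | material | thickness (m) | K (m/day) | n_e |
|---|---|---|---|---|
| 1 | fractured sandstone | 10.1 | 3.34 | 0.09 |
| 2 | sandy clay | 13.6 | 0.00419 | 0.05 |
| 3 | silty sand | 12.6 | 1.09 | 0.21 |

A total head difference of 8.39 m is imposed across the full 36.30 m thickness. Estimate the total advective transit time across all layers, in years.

With flow normal to the layers, continuity requires the same specific discharge q through every layer.
Σ(b_i/K_i) = 10.1/3.34 + 13.6/0.00419 + 12.6/1.09 = 3260 d.
q = Δh / Σ(b_i/K_i) = 8.39 / 3260 = 0.002573 m/day.
In each layer the seepage velocity is v_i = q/n_i, so the layer transit time is t_i = b_i·n_i / q:
  layer 1 (fractured sandstone): t_1 = 10.1 × 0.09 / 0.002573 = 353.2 d
  layer 2 (sandy clay): t_2 = 13.6 × 0.05 / 0.002573 = 264.3 d
  layer 3 (silty sand): t_3 = 12.6 × 0.21 / 0.002573 = 1028 d
Total t = Σ t_i = 1646 days = 4.506 years.

4.51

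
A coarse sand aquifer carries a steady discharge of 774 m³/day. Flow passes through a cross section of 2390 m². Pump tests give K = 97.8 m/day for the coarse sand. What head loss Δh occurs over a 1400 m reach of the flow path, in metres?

From Q = K·A·i, i = Q / (K·A) = 774 / (97.80 × 2390) = 0.003311.
Head loss Δh = i · L = 0.003311 × 1400 = 4.636 m.

4.64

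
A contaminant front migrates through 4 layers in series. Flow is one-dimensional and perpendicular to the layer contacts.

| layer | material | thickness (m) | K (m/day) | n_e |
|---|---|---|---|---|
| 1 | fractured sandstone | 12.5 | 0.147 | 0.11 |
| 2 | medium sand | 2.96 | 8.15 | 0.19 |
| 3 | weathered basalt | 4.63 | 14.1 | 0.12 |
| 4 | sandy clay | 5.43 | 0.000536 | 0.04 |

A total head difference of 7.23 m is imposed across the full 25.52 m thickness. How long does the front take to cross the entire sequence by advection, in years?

10.5

With flow normal to the layers, continuity requires the same specific discharge q through every layer.
Σ(b_i/K_i) = 12.5/0.147 + 2.96/8.15 + 4.63/14.1 + 5.43/0.000536 = 10216 d.
q = Δh / Σ(b_i/K_i) = 7.23 / 10216 = 0.0007077 m/day.
In each layer the seepage velocity is v_i = q/n_i, so the layer transit time is t_i = b_i·n_i / q:
  layer 1 (fractured sandstone): t_1 = 12.5 × 0.11 / 0.0007077 = 1943 d
  layer 2 (medium sand): t_2 = 2.96 × 0.19 / 0.0007077 = 794.7 d
  layer 3 (weathered basalt): t_3 = 4.63 × 0.12 / 0.0007077 = 785.1 d
  layer 4 (sandy clay): t_4 = 5.43 × 0.04 / 0.0007077 = 306.9 d
Total t = Σ t_i = 3830 days = 10.48 years.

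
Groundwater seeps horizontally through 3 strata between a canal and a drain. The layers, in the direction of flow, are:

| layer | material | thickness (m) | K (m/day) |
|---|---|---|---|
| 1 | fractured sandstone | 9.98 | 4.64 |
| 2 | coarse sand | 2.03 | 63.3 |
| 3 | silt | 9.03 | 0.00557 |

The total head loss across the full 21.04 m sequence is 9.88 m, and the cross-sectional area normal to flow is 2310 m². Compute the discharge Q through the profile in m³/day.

Flow is perpendicular to layering, so the layers act in series and the equivalent K is the thickness-weighted harmonic mean.
Total thickness L = 9.98 + 2.03 + 9.03 = 21.04 m.
Σ(b_i/K_i) = 9.98/4.64 + 2.03/63.3 + 9.03/0.00557 = 1623 d.
K_eq = L / Σ(b_i/K_i) = 21.04 / 1623 = 0.01296 m/day.
Q = K_eq · A · (Δh/L) = 0.01296 × 2310 × (9.88/21.04) = 14.06 m³/day.

14.1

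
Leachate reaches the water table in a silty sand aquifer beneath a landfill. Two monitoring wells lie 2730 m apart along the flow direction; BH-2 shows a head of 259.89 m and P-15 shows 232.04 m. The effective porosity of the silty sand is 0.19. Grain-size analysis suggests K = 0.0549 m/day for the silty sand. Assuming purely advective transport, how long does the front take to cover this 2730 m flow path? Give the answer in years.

2540

Hydraulic gradient i = (259.89 − 232.04) / 2730 = 27.85 / 2730 = 0.01020.
Darcy flux q = K · i = 0.05490 × 0.01020 = 0.0005601 m/day.
Seepage velocity v = q / n_e = 0.0005601 / 0.19 = 0.002948 m/day.
Travel time t = L / v = 2730 / 0.002948 = 9.262e+05 days = 2536 years.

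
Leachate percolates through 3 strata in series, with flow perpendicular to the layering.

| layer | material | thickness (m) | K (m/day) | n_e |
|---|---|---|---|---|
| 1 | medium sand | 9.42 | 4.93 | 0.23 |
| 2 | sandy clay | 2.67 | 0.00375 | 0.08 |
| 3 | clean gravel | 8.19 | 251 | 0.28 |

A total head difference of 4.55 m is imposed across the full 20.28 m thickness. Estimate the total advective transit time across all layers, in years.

2.01

With flow normal to the layers, continuity requires the same specific discharge q through every layer.
Σ(b_i/K_i) = 9.42/4.93 + 2.67/0.00375 + 8.19/251 = 713.9 d.
q = Δh / Σ(b_i/K_i) = 4.55 / 713.9 = 0.006373 m/day.
In each layer the seepage velocity is v_i = q/n_i, so the layer transit time is t_i = b_i·n_i / q:
  layer 1 (medium sand): t_1 = 9.42 × 0.23 / 0.006373 = 340.0 d
  layer 2 (sandy clay): t_2 = 2.67 × 0.08 / 0.006373 = 33.52 d
  layer 3 (clean gravel): t_3 = 8.19 × 0.28 / 0.006373 = 359.8 d
Total t = Σ t_i = 733.3 days = 2.008 years.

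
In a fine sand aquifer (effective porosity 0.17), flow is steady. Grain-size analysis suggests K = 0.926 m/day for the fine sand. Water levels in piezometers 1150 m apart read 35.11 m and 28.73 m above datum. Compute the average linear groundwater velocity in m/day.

Hydraulic gradient i = (35.11 − 28.73) / 1150 = 6.38 / 1150 = 0.005548.
Darcy flux q = K · i = 0.9260 × 0.005548 = 0.005137 m/day.
Seepage velocity v = q / n_e = 0.005137 / 0.17 = 0.03022 m/day.

0.0302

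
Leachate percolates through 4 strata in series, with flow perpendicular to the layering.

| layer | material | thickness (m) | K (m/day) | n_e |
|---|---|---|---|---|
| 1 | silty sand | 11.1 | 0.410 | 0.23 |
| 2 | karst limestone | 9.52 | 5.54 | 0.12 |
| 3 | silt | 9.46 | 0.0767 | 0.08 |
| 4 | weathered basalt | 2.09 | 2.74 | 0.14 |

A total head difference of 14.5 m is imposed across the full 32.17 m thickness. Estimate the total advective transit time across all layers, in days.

With flow normal to the layers, continuity requires the same specific discharge q through every layer.
Σ(b_i/K_i) = 11.1/0.410 + 9.52/5.54 + 9.46/0.0767 + 2.09/2.74 = 152.9 d.
q = Δh / Σ(b_i/K_i) = 14.5 / 152.9 = 0.09484 m/day.
In each layer the seepage velocity is v_i = q/n_i, so the layer transit time is t_i = b_i·n_i / q:
  layer 1 (silty sand): t_1 = 11.1 × 0.23 / 0.09484 = 26.92 d
  layer 2 (karst limestone): t_2 = 9.52 × 0.12 / 0.09484 = 12.05 d
  layer 3 (silt): t_3 = 9.46 × 0.08 / 0.09484 = 7.980 d
  layer 4 (weathered basalt): t_4 = 2.09 × 0.14 / 0.09484 = 3.085 d
Total t = Σ t_i = 50.03 days.

50.0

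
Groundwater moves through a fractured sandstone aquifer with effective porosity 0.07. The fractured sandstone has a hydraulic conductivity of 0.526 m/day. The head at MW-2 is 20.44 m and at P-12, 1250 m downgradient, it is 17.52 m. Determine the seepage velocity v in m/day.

0.0176

Hydraulic gradient i = (20.44 − 17.52) / 1250 = 2.92 / 1250 = 0.002336.
Darcy flux q = K · i = 0.5260 × 0.002336 = 0.001229 m/day.
Seepage velocity v = q / n_e = 0.001229 / 0.07 = 0.01755 m/day.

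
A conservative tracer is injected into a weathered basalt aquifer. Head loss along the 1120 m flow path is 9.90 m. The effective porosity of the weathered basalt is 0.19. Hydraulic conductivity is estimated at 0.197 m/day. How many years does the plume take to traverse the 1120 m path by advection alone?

Hydraulic gradient i = Δh / L = 9.90 / 1120 = 0.008839.
Darcy flux q = K · i = 0.1970 × 0.008839 = 0.001741 m/day.
Seepage velocity v = q / n_e = 0.001741 / 0.19 = 0.009165 m/day.
Travel time t = L / v = 1120 / 0.009165 = 1.222e+05 days = 334.6 years.

335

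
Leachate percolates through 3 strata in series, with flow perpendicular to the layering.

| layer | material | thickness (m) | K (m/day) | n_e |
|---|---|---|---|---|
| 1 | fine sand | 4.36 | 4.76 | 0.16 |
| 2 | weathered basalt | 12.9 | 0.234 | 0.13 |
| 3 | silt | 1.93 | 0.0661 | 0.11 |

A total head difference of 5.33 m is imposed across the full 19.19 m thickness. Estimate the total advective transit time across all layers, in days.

41.4

With flow normal to the layers, continuity requires the same specific discharge q through every layer.
Σ(b_i/K_i) = 4.36/4.76 + 12.9/0.234 + 1.93/0.0661 = 85.24 d.
q = Δh / Σ(b_i/K_i) = 5.33 / 85.24 = 0.06253 m/day.
In each layer the seepage velocity is v_i = q/n_i, so the layer transit time is t_i = b_i·n_i / q:
  layer 1 (fine sand): t_1 = 4.36 × 0.16 / 0.06253 = 11.16 d
  layer 2 (weathered basalt): t_2 = 12.9 × 0.13 / 0.06253 = 26.82 d
  layer 3 (silt): t_3 = 1.93 × 0.11 / 0.06253 = 3.395 d
Total t = Σ t_i = 41.37 days.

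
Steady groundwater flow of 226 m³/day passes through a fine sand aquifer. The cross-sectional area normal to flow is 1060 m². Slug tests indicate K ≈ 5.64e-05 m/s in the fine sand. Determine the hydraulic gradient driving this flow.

Convert K: 5.64e-05 m/s × 86400 = 4.873 m/day.
From Q = K·A·i, i = Q / (K·A) = 226 / (4.873 × 1060) = 0.04375.

0.0438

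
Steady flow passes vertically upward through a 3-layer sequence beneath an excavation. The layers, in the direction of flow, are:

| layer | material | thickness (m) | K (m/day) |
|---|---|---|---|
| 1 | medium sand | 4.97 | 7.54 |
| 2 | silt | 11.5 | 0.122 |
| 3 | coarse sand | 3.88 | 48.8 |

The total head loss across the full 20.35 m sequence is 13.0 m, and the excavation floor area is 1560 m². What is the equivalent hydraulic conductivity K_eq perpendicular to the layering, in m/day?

Flow is perpendicular to layering, so the layers act in series and the equivalent K is the thickness-weighted harmonic mean.
Total thickness L = 4.97 + 11.5 + 3.88 = 20.35 m.
Σ(b_i/K_i) = 4.97/7.54 + 11.5/0.122 + 3.88/48.8 = 95.00 d.
K_eq = L / Σ(b_i/K_i) = 20.35 / 95.00 = 0.2142 m/day.

0.214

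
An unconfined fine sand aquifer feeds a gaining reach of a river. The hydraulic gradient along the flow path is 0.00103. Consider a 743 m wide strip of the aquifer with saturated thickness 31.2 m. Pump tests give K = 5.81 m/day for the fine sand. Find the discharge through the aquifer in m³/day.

Cross-sectional area A = 743 × 31.2 = 23182 m².
Hydraulic gradient i = 0.00103.
Darcy's law: Q = K · A · i = 5.810 × 23182 × 0.001030 = 138.7 m³/day.

139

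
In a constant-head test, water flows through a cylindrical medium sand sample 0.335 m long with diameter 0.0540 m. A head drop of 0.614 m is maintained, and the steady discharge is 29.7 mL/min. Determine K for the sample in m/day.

Cross-sectional area A = π·(d/2)² = π × (0.0540/2)² = 0.002290 m².
Convert discharge: 29.7 mL/min = 4.950e-07 m³/s.
Darcy's law rearranged: K = Q·L / (A·Δh) = 4.950e-07 × 0.335 / (0.002290 × 0.614) = 0.0001179 m/s = 10.19 m/day.

10.2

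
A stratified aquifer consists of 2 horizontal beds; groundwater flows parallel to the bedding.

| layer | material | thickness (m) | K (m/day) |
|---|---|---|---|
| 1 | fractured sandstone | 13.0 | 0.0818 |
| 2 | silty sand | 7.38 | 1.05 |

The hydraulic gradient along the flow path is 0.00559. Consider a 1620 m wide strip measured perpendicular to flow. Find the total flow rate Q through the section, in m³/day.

Flow is parallel to layering, so each bed carries its own Darcy discharge and the transmissivities add.
Σ(K_i·b_i) = 0.0818×13.0 + 1.05×7.38 = 8.812 m²/day.
Hydraulic gradient i = 0.00559.
Q = Σ(K_i·b_i) · W · i = 8.812 × 1620 × 0.005590 = 79.80 m³/day.

79.8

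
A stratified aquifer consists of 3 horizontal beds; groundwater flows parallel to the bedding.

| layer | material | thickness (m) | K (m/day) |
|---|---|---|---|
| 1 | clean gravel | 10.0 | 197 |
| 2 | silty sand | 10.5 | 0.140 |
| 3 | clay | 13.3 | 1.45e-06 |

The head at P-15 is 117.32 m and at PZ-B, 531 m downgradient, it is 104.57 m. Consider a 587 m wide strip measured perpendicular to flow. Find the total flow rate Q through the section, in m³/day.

27800

Flow is parallel to layering, so each bed carries its own Darcy discharge and the transmissivities add.
Σ(K_i·b_i) = 197×10.0 + 0.140×10.5 + 1.45e-06×13.3 = 1971 m²/day.
Hydraulic gradient i = (117.32 − 104.57) / 531 = 12.75 / 531 = 0.02401.
Q = Σ(K_i·b_i) · W · i = 1971 × 587 × 0.02401 = 27787 m³/day.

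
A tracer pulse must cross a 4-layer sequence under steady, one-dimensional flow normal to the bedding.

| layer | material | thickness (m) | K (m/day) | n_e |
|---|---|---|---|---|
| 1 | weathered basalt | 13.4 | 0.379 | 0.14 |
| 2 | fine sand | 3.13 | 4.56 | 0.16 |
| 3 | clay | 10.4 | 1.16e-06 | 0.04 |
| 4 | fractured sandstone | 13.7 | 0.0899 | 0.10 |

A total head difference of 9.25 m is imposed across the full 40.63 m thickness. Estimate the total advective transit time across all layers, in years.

11000

With flow normal to the layers, continuity requires the same specific discharge q through every layer.
Σ(b_i/K_i) = 13.4/0.379 + 3.13/4.56 + 10.4/1.16e-06 + 13.7/0.0899 = 8.966e+06 d.
q = Δh / Σ(b_i/K_i) = 9.25 / 8.966e+06 = 1.032e-06 m/day.
In each layer the seepage velocity is v_i = q/n_i, so the layer transit time is t_i = b_i·n_i / q:
  layer 1 (weathered basalt): t_1 = 13.4 × 0.14 / 1.032e-06 = 1.818e+06 d
  layer 2 (fine sand): t_2 = 3.13 × 0.16 / 1.032e-06 = 4.854e+05 d
  layer 3 (clay): t_3 = 10.4 × 0.04 / 1.032e-06 = 4.032e+05 d
  layer 4 (fractured sandstone): t_4 = 13.7 × 0.10 / 1.032e-06 = 1.328e+06 d
Total t = Σ t_i = 4.035e+06 days = 11047 years.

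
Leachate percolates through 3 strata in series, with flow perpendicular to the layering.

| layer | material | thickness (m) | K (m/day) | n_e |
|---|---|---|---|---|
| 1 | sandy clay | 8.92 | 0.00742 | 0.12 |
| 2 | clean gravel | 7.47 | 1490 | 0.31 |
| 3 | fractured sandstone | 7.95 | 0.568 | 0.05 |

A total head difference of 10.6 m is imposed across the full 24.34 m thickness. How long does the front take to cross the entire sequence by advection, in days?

434

With flow normal to the layers, continuity requires the same specific discharge q through every layer.
Σ(b_i/K_i) = 8.92/0.00742 + 7.47/1490 + 7.95/0.568 = 1216 d.
q = Δh / Σ(b_i/K_i) = 10.6 / 1216 = 0.008716 m/day.
In each layer the seepage velocity is v_i = q/n_i, so the layer transit time is t_i = b_i·n_i / q:
  layer 1 (sandy clay): t_1 = 8.92 × 0.12 / 0.008716 = 122.8 d
  layer 2 (clean gravel): t_2 = 7.47 × 0.31 / 0.008716 = 265.7 d
  layer 3 (fractured sandstone): t_3 = 7.95 × 0.05 / 0.008716 = 45.61 d
Total t = Σ t_i = 434.1 days.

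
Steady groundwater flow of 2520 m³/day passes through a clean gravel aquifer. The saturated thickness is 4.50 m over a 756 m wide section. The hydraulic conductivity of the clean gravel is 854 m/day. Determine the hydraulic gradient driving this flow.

0.000867

Cross-sectional area A = 756 × 4.50 = 3402 m².
From Q = K·A·i, i = Q / (K·A) = 2520 / (854.0 × 3402) = 0.0008674.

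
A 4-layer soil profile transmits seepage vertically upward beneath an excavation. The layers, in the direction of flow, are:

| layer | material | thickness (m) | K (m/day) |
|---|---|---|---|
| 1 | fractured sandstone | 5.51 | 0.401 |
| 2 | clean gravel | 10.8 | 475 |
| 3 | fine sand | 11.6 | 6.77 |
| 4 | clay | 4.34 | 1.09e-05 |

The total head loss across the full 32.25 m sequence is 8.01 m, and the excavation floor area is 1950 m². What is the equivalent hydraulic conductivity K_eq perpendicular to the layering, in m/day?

8.10e-05

Flow is perpendicular to layering, so the layers act in series and the equivalent K is the thickness-weighted harmonic mean.
Total thickness L = 5.51 + 10.8 + 11.6 + 4.34 = 32.25 m.
Σ(b_i/K_i) = 5.51/0.401 + 10.8/475 + 11.6/6.77 + 4.34/1.09e-05 = 3.982e+05 d.
K_eq = L / Σ(b_i/K_i) = 32.25 / 3.982e+05 = 8.099e-05 m/day.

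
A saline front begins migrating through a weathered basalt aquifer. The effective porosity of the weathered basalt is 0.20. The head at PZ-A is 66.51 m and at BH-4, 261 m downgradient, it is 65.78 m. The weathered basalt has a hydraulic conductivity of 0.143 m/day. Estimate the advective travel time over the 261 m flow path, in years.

357

Hydraulic gradient i = (66.51 − 65.78) / 261 = 0.73 / 261 = 0.002797.
Darcy flux q = K · i = 0.1430 × 0.002797 = 0.0004000 m/day.
Seepage velocity v = q / n_e = 0.0004000 / 0.20 = 0.002000 m/day.
Travel time t = L / v = 261 / 0.002000 = 1.305e+05 days = 357.3 years.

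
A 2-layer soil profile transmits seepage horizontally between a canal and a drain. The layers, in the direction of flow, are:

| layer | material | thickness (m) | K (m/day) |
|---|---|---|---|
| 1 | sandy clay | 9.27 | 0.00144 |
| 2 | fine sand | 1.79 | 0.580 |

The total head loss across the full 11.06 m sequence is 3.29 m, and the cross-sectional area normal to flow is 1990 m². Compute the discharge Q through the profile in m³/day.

1.02

Flow is perpendicular to layering, so the layers act in series and the equivalent K is the thickness-weighted harmonic mean.
Total thickness L = 9.27 + 1.79 = 11.06 m.
Σ(b_i/K_i) = 9.27/0.00144 + 1.79/0.580 = 6441 d.
K_eq = L / Σ(b_i/K_i) = 11.06 / 6441 = 0.001717 m/day.
Q = K_eq · A · (Δh/L) = 0.001717 × 1990 × (3.29/11.06) = 1.017 m³/day.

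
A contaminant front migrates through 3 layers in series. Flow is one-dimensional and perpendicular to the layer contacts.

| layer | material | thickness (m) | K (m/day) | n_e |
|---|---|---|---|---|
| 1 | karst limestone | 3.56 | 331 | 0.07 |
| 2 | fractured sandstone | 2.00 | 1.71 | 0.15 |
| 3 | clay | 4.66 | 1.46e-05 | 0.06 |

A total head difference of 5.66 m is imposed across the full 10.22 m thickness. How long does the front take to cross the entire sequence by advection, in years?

128

With flow normal to the layers, continuity requires the same specific discharge q through every layer.
Σ(b_i/K_i) = 3.56/331 + 2.00/1.71 + 4.66/1.46e-05 = 3.192e+05 d.
q = Δh / Σ(b_i/K_i) = 5.66 / 3.192e+05 = 1.773e-05 m/day.
In each layer the seepage velocity is v_i = q/n_i, so the layer transit time is t_i = b_i·n_i / q:
  layer 1 (karst limestone): t_1 = 3.56 × 0.07 / 1.773e-05 = 14053 d
  layer 2 (fractured sandstone): t_2 = 2.00 × 0.15 / 1.773e-05 = 16918 d
  layer 3 (clay): t_3 = 4.66 × 0.06 / 1.773e-05 = 15767 d
Total t = Σ t_i = 46738 days = 128.0 years.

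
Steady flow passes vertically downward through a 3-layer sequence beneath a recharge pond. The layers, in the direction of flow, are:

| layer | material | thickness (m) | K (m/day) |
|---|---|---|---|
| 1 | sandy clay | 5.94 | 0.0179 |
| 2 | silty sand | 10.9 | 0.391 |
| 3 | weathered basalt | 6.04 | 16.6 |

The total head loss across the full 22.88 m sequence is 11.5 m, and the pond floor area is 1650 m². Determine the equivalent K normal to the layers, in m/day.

Flow is perpendicular to layering, so the layers act in series and the equivalent K is the thickness-weighted harmonic mean.
Total thickness L = 5.94 + 10.9 + 6.04 = 22.88 m.
Σ(b_i/K_i) = 5.94/0.0179 + 10.9/0.391 + 6.04/16.6 = 360.1 d.
K_eq = L / Σ(b_i/K_i) = 22.88 / 360.1 = 0.06354 m/day.

0.0635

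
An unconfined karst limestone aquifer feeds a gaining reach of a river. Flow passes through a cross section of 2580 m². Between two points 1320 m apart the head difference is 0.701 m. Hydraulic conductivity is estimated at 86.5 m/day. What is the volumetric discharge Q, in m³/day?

119

Hydraulic gradient i = Δh / L = 0.701 / 1320 = 0.0005311.
Darcy's law: Q = K · A · i = 86.50 × 2580 × 0.0005311 = 118.5 m³/day.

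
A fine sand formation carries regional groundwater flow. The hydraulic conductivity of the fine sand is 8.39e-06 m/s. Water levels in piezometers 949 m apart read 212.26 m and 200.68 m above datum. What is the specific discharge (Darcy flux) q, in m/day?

0.00885

Convert K: 8.39e-06 m/s × 86400 = 0.7249 m/day.
Hydraulic gradient i = (212.26 − 200.68) / 949 = 11.58 / 949 = 0.01220.
Specific discharge q = K · i = 0.7249 × 0.01220 = 0.008845 m/day.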